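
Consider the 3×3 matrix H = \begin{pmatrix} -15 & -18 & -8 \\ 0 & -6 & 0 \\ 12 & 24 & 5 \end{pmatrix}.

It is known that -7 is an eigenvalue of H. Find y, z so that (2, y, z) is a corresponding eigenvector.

0, -2

We need (H + 7I)v = 0.
H + 7I = [[-8, -18, -8], [0, 1, 0], [12, 24, 12]].
Row 1: (-8)·2 + (-18)·y + (-8)·z = 0
Row 2: (0)·2 + (1)·y + (0)·z = 0
Row 3: (12)·2 + (24)·y + (12)·z = 0
Solving gives y = 0, z = -2.
Check: H·(2, 0, -2) = (-14, 0, 14) = -7·(2, 0, -2).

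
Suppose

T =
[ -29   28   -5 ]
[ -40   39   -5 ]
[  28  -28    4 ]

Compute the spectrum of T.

-1, 4, 11

Set up det(lambda·I - T) = 0.
Cofactor expansion gives p(lambda) = lambda^3 - 14·lambda^2 + 29·lambda + 44.
Try lambda = 11: p(11) = 0, so 11 is a root.
Dividing by (lambda - 11) leaves lambda^2 - 3·lambda - 4.
The quadratic factors as (lambda + 1)·(lambda - 4).
Eigenvalues: -1, 4, 11.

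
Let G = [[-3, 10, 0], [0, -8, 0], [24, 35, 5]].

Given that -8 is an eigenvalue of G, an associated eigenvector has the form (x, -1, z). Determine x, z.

We need (G + 8I)v = 0.
G + 8I = [[5, 10, 0], [0, 0, 0], [24, 35, 13]].
Row 1: (5)·x + (10)·-1 + (0)·z = 0
Row 2: (0)·x + (0)·-1 + (0)·z = 0
Row 3: (24)·x + (35)·-1 + (13)·z = 0
Solving gives x = 2, z = -1.
Check: G·(2, -1, -1) = (-16, 8, 8) = -8·(2, -1, -1).

2, -1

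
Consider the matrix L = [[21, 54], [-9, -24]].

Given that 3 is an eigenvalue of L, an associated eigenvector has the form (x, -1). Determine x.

We need (L - 3I)v = 0.
L - 3I = [[18, 54], [-9, -27]].
Row 1: (18)·x + (54)·-1 = 0
Row 2: (-9)·x + (-27)·-1 = 0
Solving gives x = 3.
Check: L·(3, -1) = (9, -3) = 3·(3, -1).

3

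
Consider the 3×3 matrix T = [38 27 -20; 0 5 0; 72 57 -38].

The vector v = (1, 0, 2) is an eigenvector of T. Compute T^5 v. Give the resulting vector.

First find the eigenvalue: Tv = (-2, 0, -4) = -2·(1, 0, 2), so λ = -2.
Then T^5 v = λ^5·v = (-2)^5·(1, 0, 2) = -32·(1, 0, 2) = (-32, 0, -64).

(-32, 0, -64)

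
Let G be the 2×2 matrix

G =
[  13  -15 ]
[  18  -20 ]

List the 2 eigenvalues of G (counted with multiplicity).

det(G - tI) = (13 - t)(-20 - t) - (-15)·(18) = t^2 + 7t + 10.
This factors as (t + 5)·(t + 2) = 0.
Eigenvalues: -5, -2.

-5, -2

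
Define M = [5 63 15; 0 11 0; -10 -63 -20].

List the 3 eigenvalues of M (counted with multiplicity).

Compute the characteristic polynomial p(t) = det(tI - M).
Expanding the 3×3 determinant: p(t) = t^3 + 4t^2 - 115t - 550.
Try t = -10: p(-10) = 0, so -10 is a root.
Factor out (t + 10): p(t) = (t + 10)·(t^2 - 6t - 55).
The quadratic factors as (t + 5)·(t - 11).
Eigenvalues: -10, -5, 11.

-10, -5, 11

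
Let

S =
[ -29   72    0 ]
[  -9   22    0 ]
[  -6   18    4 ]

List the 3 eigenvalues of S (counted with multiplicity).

-5, -2, 4

Set up det(tI - S) = 0.
Expanding along the first row, p(t) = t^3 + 3t^2 - 18t - 40.
Since p(-5) = 0, t = -5 is a root.
Dividing by (t + 5) leaves t^2 - 2t - 8.
The quadratic factors as (t + 2)·(t - 4).
Eigenvalues: -5, -2, 4.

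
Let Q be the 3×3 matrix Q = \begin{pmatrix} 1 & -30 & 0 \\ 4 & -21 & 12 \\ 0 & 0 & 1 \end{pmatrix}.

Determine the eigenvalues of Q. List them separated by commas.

Compute the characteristic polynomial p(μ) = det(μI - Q).
Expanding the 3×3 determinant: p(μ) = μ^3 + 19μ^2 + 79μ - 99.
Try μ = -11: p(-11) = 0, so -11 is a root.
Dividing by (μ + 11) leaves μ^2 + 8μ - 9.
The quadratic factors as (μ + 9)·(μ - 1).
Eigenvalues: -11, -9, 1.

-11, -9, 1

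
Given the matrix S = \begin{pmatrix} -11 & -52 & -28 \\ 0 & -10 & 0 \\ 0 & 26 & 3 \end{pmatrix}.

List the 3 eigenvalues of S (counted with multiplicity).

-11, -10, 3

The characteristic polynomial is p(lambda) = det(lambda·I - S).
Cofactor expansion gives p(lambda) = lambda^3 + 18·lambda^2 + 47·lambda - 330.
Rational-root test: lambda = 3 gives p(3) = 0.
Dividing by (lambda - 3) leaves lambda^2 + 21·lambda + 110.
The quadratic factors as (lambda + 11)·(lambda + 10).
Eigenvalues: -11, -10, 3.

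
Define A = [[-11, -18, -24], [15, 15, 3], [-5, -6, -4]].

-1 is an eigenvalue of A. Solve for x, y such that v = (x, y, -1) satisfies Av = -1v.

We need (A + 1I)v = 0.
A + 1I = [[-10, -18, -24], [15, 16, 3], [-5, -6, -3]].
Row 1: (-10)·x + (-18)·y + (-24)·-1 = 0
Row 2: (15)·x + (16)·y + (3)·-1 = 0
Row 3: (-5)·x + (-6)·y + (-3)·-1 = 0
Solving gives x = -3, y = 3.
Check: A·(-3, 3, -1) = (3, -3, 1) = -1·(-3, 3, -1).

-3, 3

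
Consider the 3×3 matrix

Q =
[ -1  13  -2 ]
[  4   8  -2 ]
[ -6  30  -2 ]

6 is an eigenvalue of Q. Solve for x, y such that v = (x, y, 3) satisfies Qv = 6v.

1, 1

We need (Q - 6I)v = 0.
Q - 6I = [[-7, 13, -2], [4, 2, -2], [-6, 30, -8]].
Row 1: (-7)·x + (13)·y + (-2)·3 = 0
Row 2: (4)·x + (2)·y + (-2)·3 = 0
Row 3: (-6)·x + (30)·y + (-8)·3 = 0
Solving gives x = 1, y = 1.
Check: Q·(1, 1, 3) = (6, 6, 18) = 6·(1, 1, 3).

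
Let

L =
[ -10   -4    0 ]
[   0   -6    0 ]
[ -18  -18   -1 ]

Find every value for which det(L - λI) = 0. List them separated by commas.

-10, -6, -1

Set up det(sI - L) = 0.
Expanding the 3×3 determinant: p(s) = s^3 + 17s^2 + 76s + 60.
Try s = -1: p(-1) = 0, so -1 is a root.
Dividing by (s + 1) leaves s^2 + 16s + 60.
The quadratic factors as (s + 10)·(s + 6).
Eigenvalues: -10, -6, -1.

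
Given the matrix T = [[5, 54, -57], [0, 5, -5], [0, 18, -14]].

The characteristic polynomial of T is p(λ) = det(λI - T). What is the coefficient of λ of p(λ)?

-25

p(λ) = λ^3 + 4λ^2 - 25λ - 100.
The coefficient of λ is -25.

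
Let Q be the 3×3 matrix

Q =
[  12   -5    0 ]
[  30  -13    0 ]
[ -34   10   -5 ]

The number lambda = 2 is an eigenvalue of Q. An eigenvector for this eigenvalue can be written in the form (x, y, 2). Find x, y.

We need (Q - 2I)v = 0.
Q - 2I = [[10, -5, 0], [30, -15, 0], [-34, 10, -7]].
Row 1: (10)·x + (-5)·y + (0)·2 = 0
Row 2: (30)·x + (-15)·y + (0)·2 = 0
Row 3: (-34)·x + (10)·y + (-7)·2 = 0
Solving gives x = -1, y = -2.
Check: Q·(-1, -2, 2) = (-2, -4, 4) = 2·(-1, -2, 2).

-1, -2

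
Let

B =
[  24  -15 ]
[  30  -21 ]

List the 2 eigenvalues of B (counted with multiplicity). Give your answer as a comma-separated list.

-6, 9

det(B - tI) = (24 - t)(-21 - t) - (-15)·(30) = t^2 - 3t - 54.
This factors as (t + 6)·(t - 9) = 0.
Eigenvalues: -6, 9.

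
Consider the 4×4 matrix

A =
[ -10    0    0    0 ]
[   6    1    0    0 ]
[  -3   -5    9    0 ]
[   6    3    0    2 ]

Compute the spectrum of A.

-10, 1, 2, 9

A is lower triangular, so its eigenvalues are the diagonal entries.
Diagonal: -10, 1, 9, 2.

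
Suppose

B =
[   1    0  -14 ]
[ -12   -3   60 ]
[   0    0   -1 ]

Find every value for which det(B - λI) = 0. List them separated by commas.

-3, -1, 1

The characteristic polynomial is p(lambda) = det(lambda·I - B).
Cofactor expansion gives p(lambda) = lambda^3 + 3·lambda^2 - lambda - 3.
Rational-root test: lambda = -3 gives p(-3) = 0.
Factor out (lambda + 3): p(lambda) = (lambda + 3)·(lambda^2 - 1).
The quadratic factors as (lambda + 1)·(lambda - 1).
Eigenvalues: -3, -1, 1.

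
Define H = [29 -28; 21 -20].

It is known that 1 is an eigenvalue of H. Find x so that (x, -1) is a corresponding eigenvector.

We need (H - 1I)v = 0.
H - 1I = [[28, -28], [21, -21]].
Row 1: (28)·x + (-28)·-1 = 0
Row 2: (21)·x + (-21)·-1 = 0
Solving gives x = -1.
Check: H·(-1, -1) = (-1, -1) = 1·(-1, -1).

-1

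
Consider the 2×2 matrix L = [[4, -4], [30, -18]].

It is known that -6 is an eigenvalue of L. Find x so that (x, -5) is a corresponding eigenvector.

-2

We need (L + 6I)v = 0.
L + 6I = [[10, -4], [30, -12]].
Row 1: (10)·x + (-4)·-5 = 0
Row 2: (30)·x + (-12)·-5 = 0
Solving gives x = -2.
Check: L·(-2, -5) = (12, 30) = -6·(-2, -5).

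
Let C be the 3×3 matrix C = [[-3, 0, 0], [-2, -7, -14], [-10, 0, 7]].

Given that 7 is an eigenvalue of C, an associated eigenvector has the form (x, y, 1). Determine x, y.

We need (C - 7I)v = 0.
C - 7I = [[-10, 0, 0], [-2, -14, -14], [-10, 0, 0]].
Row 1: (-10)·x + (0)·y + (0)·1 = 0
Row 2: (-2)·x + (-14)·y + (-14)·1 = 0
Row 3: (-10)·x + (0)·y + (0)·1 = 0
Solving gives x = 0, y = -1.
Check: C·(0, -1, 1) = (0, -7, 7) = 7·(0, -1, 1).

0, -1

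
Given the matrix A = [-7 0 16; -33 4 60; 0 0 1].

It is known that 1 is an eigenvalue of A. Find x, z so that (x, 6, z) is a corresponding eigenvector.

We need (A - 1I)v = 0.
A - 1I = [[-8, 0, 16], [-33, 3, 60], [0, 0, 0]].
Row 1: (-8)·x + (0)·6 + (16)·z = 0
Row 2: (-33)·x + (3)·6 + (60)·z = 0
Row 3: (0)·x + (0)·6 + (0)·z = 0
Solving gives x = 6, z = 3.
Check: A·(6, 6, 3) = (6, 6, 3) = 1·(6, 6, 3).

6, 3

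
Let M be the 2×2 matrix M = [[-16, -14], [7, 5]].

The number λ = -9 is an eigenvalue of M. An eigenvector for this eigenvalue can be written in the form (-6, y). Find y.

3

We need (M + 9I)v = 0.
M + 9I = [[-7, -14], [7, 14]].
Row 1: (-7)·-6 + (-14)·y = 0
Row 2: (7)·-6 + (14)·y = 0
Solving gives y = 3.
Check: M·(-6, 3) = (54, -27) = -9·(-6, 3).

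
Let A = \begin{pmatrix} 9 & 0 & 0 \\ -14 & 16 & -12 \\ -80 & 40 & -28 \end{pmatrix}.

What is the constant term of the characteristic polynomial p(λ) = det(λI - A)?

p(0) = det(0·I − A) = det(−A) = (−1)^3·det(A).
det(A) = 288, so p(0) = -288.

-288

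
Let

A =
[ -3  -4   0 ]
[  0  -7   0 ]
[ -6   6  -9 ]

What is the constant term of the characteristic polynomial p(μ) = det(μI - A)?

p(0) = det(0·I − A) = det(−A) = (−1)^3·det(A).
det(A) = -189, so p(0) = 189.

189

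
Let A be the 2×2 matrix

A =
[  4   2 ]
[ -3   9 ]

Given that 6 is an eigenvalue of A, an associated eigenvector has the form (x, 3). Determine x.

We need (A - 6I)v = 0.
A - 6I = [[-2, 2], [-3, 3]].
Row 1: (-2)·x + (2)·3 = 0
Row 2: (-3)·x + (3)·3 = 0
Solving gives x = 3.
Check: A·(3, 3) = (18, 18) = 6·(3, 3).

3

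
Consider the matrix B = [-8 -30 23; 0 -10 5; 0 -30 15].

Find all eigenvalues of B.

-8, 0, 5

Compute the characteristic polynomial p(μ) = det(μI - B).
Cofactor expansion gives p(μ) = μ^3 + 3μ^2 - 40μ.
Rational-root test: μ = 0 gives p(0) = 0.
Dividing by μ leaves μ^2 + 3μ - 40.
The quadratic factors as (μ + 8)·(μ - 5).
Eigenvalues: -8, 0, 5.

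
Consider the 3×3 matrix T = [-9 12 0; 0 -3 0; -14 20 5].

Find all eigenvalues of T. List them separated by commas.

The characteristic polynomial is p(t) = det(tI - T).
Cofactor expansion gives p(t) = t^3 + 7t^2 - 33t - 135.
Rational-root test: t = -9 gives p(-9) = 0.
Dividing by (t + 9) leaves t^2 - 2t - 15.
The quadratic factors as (t + 3)·(t - 5).
Eigenvalues: -9, -3, 5.

-9, -3, 5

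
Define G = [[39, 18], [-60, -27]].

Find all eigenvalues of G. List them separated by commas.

det(G - sI) = (39 - s)(-27 - s) - (18)·(-60) = s^2 - 12s + 27.
This factors as (s - 3)·(s - 9) = 0.
Eigenvalues: 3, 9.

3, 9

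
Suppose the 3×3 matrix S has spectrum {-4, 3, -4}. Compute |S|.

48

det(S) is the product of the eigenvalues: (-4) · (3) · (-4) = 48.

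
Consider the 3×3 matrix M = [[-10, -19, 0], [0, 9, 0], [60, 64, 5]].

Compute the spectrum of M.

Set up det(λI - M) = 0.
Expanding along the first row, p(λ) = λ^3 - 4λ^2 - 95λ + 450.
Since p(9) = 0, λ = 9 is a root.
Factor out (λ - 9): p(λ) = (λ - 9)·(λ^2 + 5λ - 50).
The quadratic factors as (λ + 10)·(λ - 5).
Eigenvalues: -10, 5, 9.

-10, 5, 9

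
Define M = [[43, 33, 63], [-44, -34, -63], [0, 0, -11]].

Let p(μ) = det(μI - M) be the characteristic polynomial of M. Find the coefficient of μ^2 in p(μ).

The coefficient of μ^2 of det(μI - M) is −trace(M).
trace(M) = (43) + (-34) + (-11) = -2, so the coefficient is 2.

2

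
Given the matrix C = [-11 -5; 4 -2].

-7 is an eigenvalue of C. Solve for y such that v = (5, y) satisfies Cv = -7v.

-4

We need (C + 7I)v = 0.
C + 7I = [[-4, -5], [4, 5]].
Row 1: (-4)·5 + (-5)·y = 0
Row 2: (4)·5 + (5)·y = 0
Solving gives y = -4.
Check: C·(5, -4) = (-35, 28) = -7·(5, -4).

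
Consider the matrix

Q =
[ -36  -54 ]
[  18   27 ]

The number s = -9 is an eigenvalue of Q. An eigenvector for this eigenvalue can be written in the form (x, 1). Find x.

-2

We need (Q + 9I)v = 0.
Q + 9I = [[-27, -54], [18, 36]].
Row 1: (-27)·x + (-54)·1 = 0
Row 2: (18)·x + (36)·1 = 0
Solving gives x = -2.
Check: Q·(-2, 1) = (18, -9) = -9·(-2, 1).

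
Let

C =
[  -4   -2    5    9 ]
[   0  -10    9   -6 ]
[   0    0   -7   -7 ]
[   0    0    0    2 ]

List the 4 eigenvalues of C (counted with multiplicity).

-10, -7, -4, 2

C is upper triangular, so its eigenvalues are the diagonal entries.
Diagonal: -4, -10, -7, 2.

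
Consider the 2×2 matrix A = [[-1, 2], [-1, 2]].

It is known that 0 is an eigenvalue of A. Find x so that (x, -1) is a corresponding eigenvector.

-2

We need (A)v = 0.
A = [[-1, 2], [-1, 2]].
Row 1: (-1)·x + (2)·-1 = 0
Row 2: (-1)·x + (2)·-1 = 0
Solving gives x = -2.
Check: A·(-2, -1) = (0, 0) = 0·(-2, -1).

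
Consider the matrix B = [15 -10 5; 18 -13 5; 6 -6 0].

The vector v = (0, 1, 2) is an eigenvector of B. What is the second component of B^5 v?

First find the eigenvalue: Bv = (0, -3, -6) = -3·(0, 1, 2), so λ = -3.
Then B^5 v = λ^5·v = (-3)^5·(0, 1, 2) = -243·(0, 1, 2) = (0, -243, -486).

-243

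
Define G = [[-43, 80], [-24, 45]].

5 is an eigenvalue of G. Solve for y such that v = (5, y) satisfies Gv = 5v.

We need (G - 5I)v = 0.
G - 5I = [[-48, 80], [-24, 40]].
Row 1: (-48)·5 + (80)·y = 0
Row 2: (-24)·5 + (40)·y = 0
Solving gives y = 3.
Check: G·(5, 3) = (25, 15) = 5·(5, 3).

3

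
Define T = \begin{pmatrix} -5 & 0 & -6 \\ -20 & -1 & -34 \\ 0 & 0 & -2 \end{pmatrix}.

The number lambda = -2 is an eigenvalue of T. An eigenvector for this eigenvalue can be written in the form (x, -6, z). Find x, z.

-2, 1

We need (T + 2I)v = 0.
T + 2I = [[-3, 0, -6], [-20, 1, -34], [0, 0, 0]].
Row 1: (-3)·x + (0)·-6 + (-6)·z = 0
Row 2: (-20)·x + (1)·-6 + (-34)·z = 0
Row 3: (0)·x + (0)·-6 + (0)·z = 0
Solving gives x = -2, z = 1.
Check: T·(-2, -6, 1) = (4, 12, -2) = -2·(-2, -6, 1).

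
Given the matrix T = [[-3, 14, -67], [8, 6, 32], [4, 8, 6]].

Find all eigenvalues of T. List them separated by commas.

-10, 9, 10

Set up det(lambda·I - T) = 0.
Expanding along the first row, p(lambda) = lambda^3 - 9·lambda^2 - 100·lambda + 900.
Rational-root test: lambda = 9 gives p(9) = 0.
Dividing by (lambda - 9) leaves lambda^2 - 100.
The quadratic factors as (lambda + 10)·(lambda - 10).
Eigenvalues: -10, 9, 10.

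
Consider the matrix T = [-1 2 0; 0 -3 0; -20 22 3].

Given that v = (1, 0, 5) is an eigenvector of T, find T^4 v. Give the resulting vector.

First find the eigenvalue: Tv = (-1, 0, -5) = -1·(1, 0, 5), so λ = -1.
Then T^4 v = λ^4·v = (-1)^4·(1, 0, 5) = 1·(1, 0, 5) = (1, 0, 5).

(1, 0, 5)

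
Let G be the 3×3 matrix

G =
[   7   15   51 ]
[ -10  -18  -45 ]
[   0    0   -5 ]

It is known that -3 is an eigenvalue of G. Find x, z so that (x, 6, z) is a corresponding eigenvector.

-9, 0

We need (G + 3I)v = 0.
G + 3I = [[10, 15, 51], [-10, -15, -45], [0, 0, -2]].
Row 1: (10)·x + (15)·6 + (51)·z = 0
Row 2: (-10)·x + (-15)·6 + (-45)·z = 0
Row 3: (0)·x + (0)·6 + (-2)·z = 0
Solving gives x = -9, z = 0.
Check: G·(-9, 6, 0) = (27, -18, 0) = -3·(-9, 6, 0).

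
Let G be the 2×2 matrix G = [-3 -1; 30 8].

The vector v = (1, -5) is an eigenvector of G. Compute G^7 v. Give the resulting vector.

(128, -640)

First find the eigenvalue: Gv = (2, -10) = 2·(1, -5), so λ = 2.
Then G^7 v = λ^7·v = 2^7·(1, -5) = 128·(1, -5) = (128, -640).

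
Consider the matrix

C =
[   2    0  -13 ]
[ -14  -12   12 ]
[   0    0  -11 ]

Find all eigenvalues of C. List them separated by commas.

Set up det(λI - C) = 0.
Expanding the 3×3 determinant: p(λ) = λ^3 + 21λ^2 + 86λ - 264.
Try λ = 2: p(2) = 0, so 2 is a root.
Factor out (λ - 2): p(λ) = (λ - 2)·(λ^2 + 23λ + 132).
The quadratic factors as (λ + 12)·(λ + 11).
Eigenvalues: -12, -11, 2.

-12, -11, 2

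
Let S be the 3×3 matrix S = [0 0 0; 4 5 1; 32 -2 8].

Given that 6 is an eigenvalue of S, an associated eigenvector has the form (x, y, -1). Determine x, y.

We need (S - 6I)v = 0.
S - 6I = [[-6, 0, 0], [4, -1, 1], [32, -2, 2]].
Row 1: (-6)·x + (0)·y + (0)·-1 = 0
Row 2: (4)·x + (-1)·y + (1)·-1 = 0
Row 3: (32)·x + (-2)·y + (2)·-1 = 0
Solving gives x = 0, y = -1.
Check: S·(0, -1, -1) = (0, -6, -6) = 6·(0, -1, -1).

0, -1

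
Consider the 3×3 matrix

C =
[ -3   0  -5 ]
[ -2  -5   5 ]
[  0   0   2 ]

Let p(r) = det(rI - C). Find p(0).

p(0) = det(0·I − C) = det(−C) = (−1)^3·det(C).
det(C) = 30, so p(0) = -30.

-30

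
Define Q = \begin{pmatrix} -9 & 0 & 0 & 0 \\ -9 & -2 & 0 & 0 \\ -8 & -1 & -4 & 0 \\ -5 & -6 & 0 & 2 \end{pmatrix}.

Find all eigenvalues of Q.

-9, -4, -2, 2

Q is lower triangular, so its eigenvalues are the diagonal entries.
Diagonal: -9, -2, -4, 2.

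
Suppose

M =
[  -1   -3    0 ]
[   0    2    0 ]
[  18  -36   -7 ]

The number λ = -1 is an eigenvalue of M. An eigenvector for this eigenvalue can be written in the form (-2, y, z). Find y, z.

We need (M + 1I)v = 0.
M + 1I = [[0, -3, 0], [0, 3, 0], [18, -36, -6]].
Row 1: (0)·-2 + (-3)·y + (0)·z = 0
Row 2: (0)·-2 + (3)·y + (0)·z = 0
Row 3: (18)·-2 + (-36)·y + (-6)·z = 0
Solving gives y = 0, z = -6.
Check: M·(-2, 0, -6) = (2, 0, 6) = -1·(-2, 0, -6).

0, -6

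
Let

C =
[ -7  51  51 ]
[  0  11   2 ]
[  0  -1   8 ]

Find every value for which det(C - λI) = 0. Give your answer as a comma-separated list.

The characteristic polynomial is p(lambda) = det(lambda·I - C).
Cofactor expansion gives p(lambda) = lambda^3 - 12·lambda^2 - 43·lambda + 630.
Rational-root test: lambda = -7 gives p(-7) = 0.
Dividing by (lambda + 7) leaves lambda^2 - 19·lambda + 90.
The quadratic factors as (lambda - 9)·(lambda - 10).
Eigenvalues: -7, 9, 10.

-7, 9, 10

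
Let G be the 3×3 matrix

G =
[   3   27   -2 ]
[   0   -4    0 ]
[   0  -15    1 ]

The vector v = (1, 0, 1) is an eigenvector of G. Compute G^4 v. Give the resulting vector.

First find the eigenvalue: Gv = (1, 0, 1) = 1·(1, 0, 1), so λ = 1.
Then G^4 v = λ^4·v = 1^4·(1, 0, 1) = 1·(1, 0, 1) = (1, 0, 1).

(1, 0, 1)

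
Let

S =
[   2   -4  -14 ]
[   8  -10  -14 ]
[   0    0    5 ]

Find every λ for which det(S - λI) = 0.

The characteristic polynomial is p(r) = det(rI - S).
Expanding along the first row, p(r) = r^3 + 3r^2 - 28r - 60.
Rational-root test: r = -2 gives p(-2) = 0.
Factor out (r + 2): p(r) = (r + 2)·(r^2 + r - 30).
The quadratic factors as (r + 6)·(r - 5).
Eigenvalues: -6, -2, 5.

-6, -2, 5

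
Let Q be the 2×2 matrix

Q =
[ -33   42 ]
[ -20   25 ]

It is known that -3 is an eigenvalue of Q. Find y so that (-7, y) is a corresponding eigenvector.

-5

We need (Q + 3I)v = 0.
Q + 3I = [[-30, 42], [-20, 28]].
Row 1: (-30)·-7 + (42)·y = 0
Row 2: (-20)·-7 + (28)·y = 0
Solving gives y = -5.
Check: Q·(-7, -5) = (21, 15) = -3·(-7, -5).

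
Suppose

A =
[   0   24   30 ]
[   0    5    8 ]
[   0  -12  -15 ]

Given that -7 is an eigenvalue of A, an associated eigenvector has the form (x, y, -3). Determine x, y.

We need (A + 7I)v = 0.
A + 7I = [[7, 24, 30], [0, 12, 8], [0, -12, -8]].
Row 1: (7)·x + (24)·y + (30)·-3 = 0
Row 2: (0)·x + (12)·y + (8)·-3 = 0
Row 3: (0)·x + (-12)·y + (-8)·-3 = 0
Solving gives x = 6, y = 2.
Check: A·(6, 2, -3) = (-42, -14, 21) = -7·(6, 2, -3).

6, 2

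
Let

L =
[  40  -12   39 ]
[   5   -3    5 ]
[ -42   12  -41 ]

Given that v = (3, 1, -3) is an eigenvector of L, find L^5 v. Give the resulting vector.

(-729, -243, 729)

First find the eigenvalue: Lv = (-9, -3, 9) = -3·(3, 1, -3), so λ = -3.
Then L^5 v = λ^5·v = (-3)^5·(3, 1, -3) = -243·(3, 1, -3) = (-729, -243, 729).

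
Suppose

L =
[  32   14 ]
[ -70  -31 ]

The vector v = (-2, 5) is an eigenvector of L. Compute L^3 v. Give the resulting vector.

(54, -135)

First find the eigenvalue: Lv = (6, -15) = -3·(-2, 5), so λ = -3.
Then L^3 v = λ^3·v = (-3)^3·(-2, 5) = -27·(-2, 5) = (54, -135).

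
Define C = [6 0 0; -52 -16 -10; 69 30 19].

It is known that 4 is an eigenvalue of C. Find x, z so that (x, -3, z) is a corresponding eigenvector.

0, 6

We need (C - 4I)v = 0.
C - 4I = [[2, 0, 0], [-52, -20, -10], [69, 30, 15]].
Row 1: (2)·x + (0)·-3 + (0)·z = 0
Row 2: (-52)·x + (-20)·-3 + (-10)·z = 0
Row 3: (69)·x + (30)·-3 + (15)·z = 0
Solving gives x = 0, z = 6.
Check: C·(0, -3, 6) = (0, -12, 24) = 4·(0, -3, 6).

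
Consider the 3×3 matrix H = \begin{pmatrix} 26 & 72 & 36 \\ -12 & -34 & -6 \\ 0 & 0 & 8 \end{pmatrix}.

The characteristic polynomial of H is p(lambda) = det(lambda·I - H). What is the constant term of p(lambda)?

p(lambda) = lambda^3 - 84·lambda + 160.
The constant term is 160.

160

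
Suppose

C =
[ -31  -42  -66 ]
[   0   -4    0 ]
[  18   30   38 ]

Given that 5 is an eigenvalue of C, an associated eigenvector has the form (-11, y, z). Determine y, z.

We need (C - 5I)v = 0.
C - 5I = [[-36, -42, -66], [0, -9, 0], [18, 30, 33]].
Row 1: (-36)·-11 + (-42)·y + (-66)·z = 0
Row 2: (0)·-11 + (-9)·y + (0)·z = 0
Row 3: (18)·-11 + (30)·y + (33)·z = 0
Solving gives y = 0, z = 6.
Check: C·(-11, 0, 6) = (-55, 0, 30) = 5·(-11, 0, 6).

0, 6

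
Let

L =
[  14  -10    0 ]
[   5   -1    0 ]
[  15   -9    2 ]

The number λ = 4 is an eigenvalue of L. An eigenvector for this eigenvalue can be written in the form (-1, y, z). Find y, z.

We need (L - 4I)v = 0.
L - 4I = [[10, -10, 0], [5, -5, 0], [15, -9, -2]].
Row 1: (10)·-1 + (-10)·y + (0)·z = 0
Row 2: (5)·-1 + (-5)·y + (0)·z = 0
Row 3: (15)·-1 + (-9)·y + (-2)·z = 0
Solving gives y = -1, z = -3.
Check: L·(-1, -1, -3) = (-4, -4, -12) = 4·(-1, -1, -3).

-1, -3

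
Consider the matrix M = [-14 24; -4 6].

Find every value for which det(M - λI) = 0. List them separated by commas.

-6, -2

det(M - μI) = (-14 - μ)(6 - μ) - (24)·(-4) = μ^2 + 8μ + 12.
This factors as (μ + 6)·(μ + 2) = 0.
Eigenvalues: -6, -2.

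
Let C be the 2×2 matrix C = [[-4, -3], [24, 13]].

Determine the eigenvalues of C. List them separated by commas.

4, 5

det(C - lambda·I) = (-4 - lambda)(13 - lambda) - (-3)·(24) = lambda^2 - 9·lambda + 20.
This factors as (lambda - 4)·(lambda - 5) = 0.
Eigenvalues: 4, 5.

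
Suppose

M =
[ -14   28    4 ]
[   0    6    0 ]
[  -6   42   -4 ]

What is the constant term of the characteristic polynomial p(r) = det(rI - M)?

-480

p(0) = det(0·I − M) = det(−M) = (−1)^3·det(M).
det(M) = 480, so p(0) = -480.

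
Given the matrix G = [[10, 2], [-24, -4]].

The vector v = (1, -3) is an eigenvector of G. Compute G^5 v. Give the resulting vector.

First find the eigenvalue: Gv = (4, -12) = 4·(1, -3), so λ = 4.
Then G^5 v = λ^5·v = 4^5·(1, -3) = 1024·(1, -3) = (1024, -3072).

(1024, -3072)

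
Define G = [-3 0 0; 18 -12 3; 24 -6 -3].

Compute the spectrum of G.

Set up det(μI - G) = 0.
Expanding along the first row, p(μ) = μ^3 + 18μ^2 + 99μ + 162.
Rational-root test: μ = -3 gives p(-3) = 0.
Factor out (μ + 3): p(μ) = (μ + 3)·(μ^2 + 15μ + 54).
The quadratic factors as (μ + 9)·(μ + 6).
Eigenvalues: -9, -6, -3.

-9, -6, -3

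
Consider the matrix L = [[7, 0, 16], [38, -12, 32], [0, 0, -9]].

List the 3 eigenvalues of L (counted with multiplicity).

-12, -9, 7

Compute the characteristic polynomial p(μ) = det(μI - L).
Expanding the 3×3 determinant: p(μ) = μ^3 + 14μ^2 - 39μ - 756.
Rational-root test: μ = -9 gives p(-9) = 0.
Factor out (μ + 9): p(μ) = (μ + 9)·(μ^2 + 5μ - 84).
The quadratic factors as (μ + 12)·(μ - 7).
Eigenvalues: -12, -9, 7.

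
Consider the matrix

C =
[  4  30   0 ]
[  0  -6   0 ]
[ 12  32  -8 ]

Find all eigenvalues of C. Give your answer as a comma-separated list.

-8, -6, 4

The characteristic polynomial is p(s) = det(sI - C).
Expanding the 3×3 determinant: p(s) = s^3 + 10s^2 - 8s - 192.
Rational-root test: s = -8 gives p(-8) = 0.
Factor out (s + 8): p(s) = (s + 8)·(s^2 + 2s - 24).
The quadratic factors as (s + 6)·(s - 4).
Eigenvalues: -8, -6, 4.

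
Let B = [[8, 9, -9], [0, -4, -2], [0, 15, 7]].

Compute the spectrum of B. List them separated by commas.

1, 2, 8

Compute the characteristic polynomial p(lambda) = det(lambda·I - B).
Expanding along the first row, p(lambda) = lambda^3 - 11·lambda^2 + 26·lambda - 16.
Since p(8) = 0, lambda = 8 is a root.
Factor out (lambda - 8): p(lambda) = (lambda - 8)·(lambda^2 - 3·lambda + 2).
The quadratic factors as (lambda - 1)·(lambda - 2).
Eigenvalues: 1, 2, 8.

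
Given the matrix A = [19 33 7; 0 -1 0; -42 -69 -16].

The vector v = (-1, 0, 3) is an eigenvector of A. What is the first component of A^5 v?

32

First find the eigenvalue: Av = (2, 0, -6) = -2·(-1, 0, 3), so λ = -2.
Then A^5 v = λ^5·v = (-2)^5·(-1, 0, 3) = -32·(-1, 0, 3) = (32, 0, -96).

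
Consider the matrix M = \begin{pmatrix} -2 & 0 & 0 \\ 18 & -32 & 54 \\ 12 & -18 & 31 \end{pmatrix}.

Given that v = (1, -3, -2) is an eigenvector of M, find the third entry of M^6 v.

First find the eigenvalue: Mv = (-2, 6, 4) = -2·(1, -3, -2), so λ = -2.
Then M^6 v = λ^6·v = (-2)^6·(1, -3, -2) = 64·(1, -3, -2) = (64, -192, -128).

-128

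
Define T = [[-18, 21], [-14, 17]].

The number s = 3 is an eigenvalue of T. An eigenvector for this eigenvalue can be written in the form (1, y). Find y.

We need (T - 3I)v = 0.
T - 3I = [[-21, 21], [-14, 14]].
Row 1: (-21)·1 + (21)·y = 0
Row 2: (-14)·1 + (14)·y = 0
Solving gives y = 1.
Check: T·(1, 1) = (3, 3) = 3·(1, 1).

1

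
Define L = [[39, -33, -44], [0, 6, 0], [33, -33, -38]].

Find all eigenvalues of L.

The characteristic polynomial is p(λ) = det(λI - L).
Cofactor expansion gives p(λ) = λ^3 - 7λ^2 - 24λ + 180.
Try λ = -5: p(-5) = 0, so -5 is a root.
Dividing by (λ + 5) leaves λ^2 - 12λ + 36.
The quadratic factor is (λ - 6)^2.
Eigenvalues: -5, 6, 6.

-5, 6, 6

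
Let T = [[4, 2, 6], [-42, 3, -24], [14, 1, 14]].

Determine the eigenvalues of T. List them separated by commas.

The characteristic polynomial is p(μ) = det(μI - T).
Expanding the 3×3 determinant: p(μ) = μ^3 - 21μ^2 + 134μ - 264.
Try μ = 4: p(4) = 0, so 4 is a root.
Dividing by (μ - 4) leaves μ^2 - 17μ + 66.
The quadratic factors as (μ - 6)·(μ - 11).
Eigenvalues: 4, 6, 11.

4, 6, 11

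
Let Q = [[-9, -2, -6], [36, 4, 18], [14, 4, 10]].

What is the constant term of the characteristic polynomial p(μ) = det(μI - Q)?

24

p(0) = det(0·I − Q) = det(−Q) = (−1)^3·det(Q).
det(Q) = -24, so p(0) = 24.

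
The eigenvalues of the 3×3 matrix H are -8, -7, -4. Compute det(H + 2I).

If H has eigenvalues -8, -7, -4, then H + 2I has eigenvalues -6, -5, -2.
det(H + 2I) = (-6) · (-5) · (-2) = -60.

-60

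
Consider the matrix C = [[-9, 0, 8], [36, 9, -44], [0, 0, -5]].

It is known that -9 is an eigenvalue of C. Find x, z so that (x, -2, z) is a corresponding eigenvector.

We need (C + 9I)v = 0.
C + 9I = [[0, 0, 8], [36, 18, -44], [0, 0, 4]].
Row 1: (0)·x + (0)·-2 + (8)·z = 0
Row 2: (36)·x + (18)·-2 + (-44)·z = 0
Row 3: (0)·x + (0)·-2 + (4)·z = 0
Solving gives x = 1, z = 0.
Check: C·(1, -2, 0) = (-9, 18, 0) = -9·(1, -2, 0).

1, 0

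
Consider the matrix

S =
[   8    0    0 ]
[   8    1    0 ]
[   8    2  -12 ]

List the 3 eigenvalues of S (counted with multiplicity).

-12, 1, 8

S is lower triangular, so its eigenvalues are the diagonal entries.
Diagonal: 8, 1, -12.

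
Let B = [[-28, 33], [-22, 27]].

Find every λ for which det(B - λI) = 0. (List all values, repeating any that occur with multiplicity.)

det(B - rI) = (-28 - r)(27 - r) - (33)·(-22) = r^2 + r - 30.
This factors as (r + 6)·(r - 5) = 0.
Eigenvalues: -6, 5.

-6, 5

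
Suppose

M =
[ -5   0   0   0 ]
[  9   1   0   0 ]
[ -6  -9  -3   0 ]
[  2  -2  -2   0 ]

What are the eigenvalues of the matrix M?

M is lower triangular, so its eigenvalues are the diagonal entries.
Diagonal: -5, 1, -3, 0.

-5, -3, 0, 1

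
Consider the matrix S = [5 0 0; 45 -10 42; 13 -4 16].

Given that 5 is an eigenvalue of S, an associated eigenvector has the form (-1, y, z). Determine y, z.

-17, -5

We need (S - 5I)v = 0.
S - 5I = [[0, 0, 0], [45, -15, 42], [13, -4, 11]].
Row 1: (0)·-1 + (0)·y + (0)·z = 0
Row 2: (45)·-1 + (-15)·y + (42)·z = 0
Row 3: (13)·-1 + (-4)·y + (11)·z = 0
Solving gives y = -17, z = -5.
Check: S·(-1, -17, -5) = (-5, -85, -25) = 5·(-1, -17, -5).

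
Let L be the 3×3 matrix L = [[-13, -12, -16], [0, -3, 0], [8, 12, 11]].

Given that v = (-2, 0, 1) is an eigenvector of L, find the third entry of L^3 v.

First find the eigenvalue: Lv = (10, 0, -5) = -5·(-2, 0, 1), so λ = -5.
Then L^3 v = λ^3·v = (-5)^3·(-2, 0, 1) = -125·(-2, 0, 1) = (250, 0, -125).

-125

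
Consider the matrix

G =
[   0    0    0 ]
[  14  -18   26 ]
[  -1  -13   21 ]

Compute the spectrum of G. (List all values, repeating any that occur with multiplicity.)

Compute the characteristic polynomial p(t) = det(tI - G).
Expanding the 3×3 determinant: p(t) = t^3 - 3t^2 - 40t.
Try t = 0: p(0) = 0, so 0 is a root.
Dividing by t leaves t^2 - 3t - 40.
The quadratic factors as (t + 5)·(t - 8).
Eigenvalues: -5, 0, 8.

-5, 0, 8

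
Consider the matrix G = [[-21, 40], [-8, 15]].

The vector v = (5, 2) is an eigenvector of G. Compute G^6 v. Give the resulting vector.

First find the eigenvalue: Gv = (-25, -10) = -5·(5, 2), so λ = -5.
Then G^6 v = λ^6·v = (-5)^6·(5, 2) = 15625·(5, 2) = (78125, 31250).

(78125, 31250)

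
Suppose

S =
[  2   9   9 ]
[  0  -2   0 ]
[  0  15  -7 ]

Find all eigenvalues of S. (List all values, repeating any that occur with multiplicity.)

-7, -2, 2

Compute the characteristic polynomial p(lambda) = det(lambda·I - S).
Expanding along the first row, p(lambda) = lambda^3 + 7·lambda^2 - 4·lambda - 28.
Try lambda = -2: p(-2) = 0, so -2 is a root.
Dividing by (lambda + 2) leaves lambda^2 + 5·lambda - 14.
The quadratic factors as (lambda + 7)·(lambda - 2).
Eigenvalues: -7, -2, 2.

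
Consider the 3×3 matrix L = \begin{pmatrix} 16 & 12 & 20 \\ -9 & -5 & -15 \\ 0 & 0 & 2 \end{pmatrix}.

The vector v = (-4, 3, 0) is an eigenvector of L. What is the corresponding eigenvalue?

Compute Lv: L·(-4, 3, 0) = (-28, 21, 0).
Since Lv = λv, compare component 1: -28 = λ·-4, so λ = 7.

7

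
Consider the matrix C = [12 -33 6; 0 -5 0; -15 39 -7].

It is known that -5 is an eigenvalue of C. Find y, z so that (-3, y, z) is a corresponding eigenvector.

We need (C + 5I)v = 0.
C + 5I = [[17, -33, 6], [0, 0, 0], [-15, 39, -2]].
Row 1: (17)·-3 + (-33)·y + (6)·z = 0
Row 2: (0)·-3 + (0)·y + (0)·z = 0
Row 3: (-15)·-3 + (39)·y + (-2)·z = 0
Solving gives y = -1, z = 3.
Check: C·(-3, -1, 3) = (15, 5, -15) = -5·(-3, -1, 3).

-1, 3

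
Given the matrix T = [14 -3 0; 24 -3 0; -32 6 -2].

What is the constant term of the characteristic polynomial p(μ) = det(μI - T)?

p(0) = det(0·I − T) = det(−T) = (−1)^3·det(T).
det(T) = -60, so p(0) = 60.

60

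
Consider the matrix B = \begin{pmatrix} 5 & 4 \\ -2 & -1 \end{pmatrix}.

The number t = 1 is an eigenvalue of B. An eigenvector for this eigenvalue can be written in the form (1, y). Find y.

-1

We need (B - 1I)v = 0.
B - 1I = [[4, 4], [-2, -2]].
Row 1: (4)·1 + (4)·y = 0
Row 2: (-2)·1 + (-2)·y = 0
Solving gives y = -1.
Check: B·(1, -1) = (1, -1) = 1·(1, -1).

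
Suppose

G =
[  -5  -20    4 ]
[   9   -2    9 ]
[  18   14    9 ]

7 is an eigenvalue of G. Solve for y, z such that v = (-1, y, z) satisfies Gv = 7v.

We need (G - 7I)v = 0.
G - 7I = [[-12, -20, 4], [9, -9, 9], [18, 14, 2]].
Row 1: (-12)·-1 + (-20)·y + (4)·z = 0
Row 2: (9)·-1 + (-9)·y + (9)·z = 0
Row 3: (18)·-1 + (14)·y + (2)·z = 0
Solving gives y = 1, z = 2.
Check: G·(-1, 1, 2) = (-7, 7, 14) = 7·(-1, 1, 2).

1, 2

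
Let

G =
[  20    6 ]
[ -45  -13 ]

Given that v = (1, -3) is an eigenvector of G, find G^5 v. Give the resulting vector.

First find the eigenvalue: Gv = (2, -6) = 2·(1, -3), so λ = 2.
Then G^5 v = λ^5·v = 2^5·(1, -3) = 32·(1, -3) = (32, -96).

(32, -96)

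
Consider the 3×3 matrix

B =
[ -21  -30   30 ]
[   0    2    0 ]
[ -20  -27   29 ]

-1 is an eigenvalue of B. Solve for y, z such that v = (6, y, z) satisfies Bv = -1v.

0, 4

We need (B + 1I)v = 0.
B + 1I = [[-20, -30, 30], [0, 3, 0], [-20, -27, 30]].
Row 1: (-20)·6 + (-30)·y + (30)·z = 0
Row 2: (0)·6 + (3)·y + (0)·z = 0
Row 3: (-20)·6 + (-27)·y + (30)·z = 0
Solving gives y = 0, z = 4.
Check: B·(6, 0, 4) = (-6, 0, -4) = -1·(6, 0, 4).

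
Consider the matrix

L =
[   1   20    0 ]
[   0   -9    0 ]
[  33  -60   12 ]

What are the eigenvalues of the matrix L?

-9, 1, 12

Set up det(sI - L) = 0.
Cofactor expansion gives p(s) = s^3 - 4s^2 - 105s + 108.
Since p(12) = 0, s = 12 is a root.
Dividing by (s - 12) leaves s^2 + 8s - 9.
The quadratic factors as (s + 9)·(s - 1).
Eigenvalues: -9, 1, 12.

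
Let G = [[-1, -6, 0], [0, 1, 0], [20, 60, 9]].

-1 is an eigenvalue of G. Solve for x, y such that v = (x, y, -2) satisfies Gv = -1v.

1, 0

We need (G + 1I)v = 0.
G + 1I = [[0, -6, 0], [0, 2, 0], [20, 60, 10]].
Row 1: (0)·x + (-6)·y + (0)·-2 = 0
Row 2: (0)·x + (2)·y + (0)·-2 = 0
Row 3: (20)·x + (60)·y + (10)·-2 = 0
Solving gives x = 1, y = 0.
Check: G·(1, 0, -2) = (-1, 0, 2) = -1·(1, 0, -2).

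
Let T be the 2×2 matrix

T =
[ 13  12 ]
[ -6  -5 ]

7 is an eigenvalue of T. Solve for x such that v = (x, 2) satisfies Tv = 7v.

We need (T - 7I)v = 0.
T - 7I = [[6, 12], [-6, -12]].
Row 1: (6)·x + (12)·2 = 0
Row 2: (-6)·x + (-12)·2 = 0
Solving gives x = -4.
Check: T·(-4, 2) = (-28, 14) = 7·(-4, 2).

-4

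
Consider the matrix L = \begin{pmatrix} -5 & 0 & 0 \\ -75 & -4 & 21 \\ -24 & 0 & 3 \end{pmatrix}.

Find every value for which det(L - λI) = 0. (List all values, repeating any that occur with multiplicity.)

-5, -4, 3

Set up det(tI - L) = 0.
Expanding along the first row, p(t) = t^3 + 6t^2 - 7t - 60.
Rational-root test: t = -4 gives p(-4) = 0.
Dividing by (t + 4) leaves t^2 + 2t - 15.
The quadratic factors as (t + 5)·(t - 3).
Eigenvalues: -5, -4, 3.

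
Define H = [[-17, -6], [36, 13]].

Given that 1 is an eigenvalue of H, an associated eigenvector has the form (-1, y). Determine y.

We need (H - 1I)v = 0.
H - 1I = [[-18, -6], [36, 12]].
Row 1: (-18)·-1 + (-6)·y = 0
Row 2: (36)·-1 + (12)·y = 0
Solving gives y = 3.
Check: H·(-1, 3) = (-1, 3) = 1·(-1, 3).

3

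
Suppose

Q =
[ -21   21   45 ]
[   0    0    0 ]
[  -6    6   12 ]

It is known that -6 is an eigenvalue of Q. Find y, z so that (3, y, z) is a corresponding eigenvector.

We need (Q + 6I)v = 0.
Q + 6I = [[-15, 21, 45], [0, 6, 0], [-6, 6, 18]].
Row 1: (-15)·3 + (21)·y + (45)·z = 0
Row 2: (0)·3 + (6)·y + (0)·z = 0
Row 3: (-6)·3 + (6)·y + (18)·z = 0
Solving gives y = 0, z = 1.
Check: Q·(3, 0, 1) = (-18, 0, -6) = -6·(3, 0, 1).

0, 1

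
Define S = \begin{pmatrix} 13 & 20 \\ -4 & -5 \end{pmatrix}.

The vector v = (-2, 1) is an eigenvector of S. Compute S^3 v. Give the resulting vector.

First find the eigenvalue: Sv = (-6, 3) = 3·(-2, 1), so λ = 3.
Then S^3 v = λ^3·v = 3^3·(-2, 1) = 27·(-2, 1) = (-54, 27).

(-54, 27)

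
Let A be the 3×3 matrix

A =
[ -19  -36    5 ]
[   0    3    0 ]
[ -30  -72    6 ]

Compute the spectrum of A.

Set up det(λI - A) = 0.
Expanding along the first row, p(λ) = λ^3 + 10λ^2 - 3λ - 108.
Rational-root test: λ = 3 gives p(3) = 0.
Dividing by (λ - 3) leaves λ^2 + 13λ + 36.
The quadratic factors as (λ + 9)·(λ + 4).
Eigenvalues: -9, -4, 3.

-9, -4, 3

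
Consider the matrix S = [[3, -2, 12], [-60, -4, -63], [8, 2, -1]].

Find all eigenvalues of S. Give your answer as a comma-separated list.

Compute the characteristic polynomial p(r) = det(rI - S).
Cofactor expansion gives p(r) = r^3 + 2r^2 - 101r - 462.
Try r = -6: p(-6) = 0, so -6 is a root.
Factor out (r + 6): p(r) = (r + 6)·(r^2 - 4r - 77).
The quadratic factors as (r + 7)·(r - 11).
Eigenvalues: -7, -6, 11.

-7, -6, 11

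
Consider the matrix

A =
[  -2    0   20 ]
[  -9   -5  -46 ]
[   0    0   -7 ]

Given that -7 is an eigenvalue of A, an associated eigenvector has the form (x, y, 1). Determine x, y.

We need (A + 7I)v = 0.
A + 7I = [[5, 0, 20], [-9, 2, -46], [0, 0, 0]].
Row 1: (5)·x + (0)·y + (20)·1 = 0
Row 2: (-9)·x + (2)·y + (-46)·1 = 0
Row 3: (0)·x + (0)·y + (0)·1 = 0
Solving gives x = -4, y = 5.
Check: A·(-4, 5, 1) = (28, -35, -7) = -7·(-4, 5, 1).

-4, 5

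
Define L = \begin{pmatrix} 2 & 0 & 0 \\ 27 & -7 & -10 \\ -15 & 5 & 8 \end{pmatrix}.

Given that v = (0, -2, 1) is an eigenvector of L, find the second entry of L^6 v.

-128

First find the eigenvalue: Lv = (0, 4, -2) = -2·(0, -2, 1), so λ = -2.
Then L^6 v = λ^6·v = (-2)^6·(0, -2, 1) = 64·(0, -2, 1) = (0, -128, 64).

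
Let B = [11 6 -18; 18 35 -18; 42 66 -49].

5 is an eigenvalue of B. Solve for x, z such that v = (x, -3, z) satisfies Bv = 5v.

6, 1

We need (B - 5I)v = 0.
B - 5I = [[6, 6, -18], [18, 30, -18], [42, 66, -54]].
Row 1: (6)·x + (6)·-3 + (-18)·z = 0
Row 2: (18)·x + (30)·-3 + (-18)·z = 0
Row 3: (42)·x + (66)·-3 + (-54)·z = 0
Solving gives x = 6, z = 1.
Check: B·(6, -3, 1) = (30, -15, 5) = 5·(6, -3, 1).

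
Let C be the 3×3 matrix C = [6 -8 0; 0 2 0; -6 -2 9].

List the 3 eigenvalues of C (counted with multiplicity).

2, 6, 9

Compute the characteristic polynomial p(t) = det(tI - C).
Expanding the 3×3 determinant: p(t) = t^3 - 17t^2 + 84t - 108.
Try t = 2: p(2) = 0, so 2 is a root.
Dividing by (t - 2) leaves t^2 - 15t + 54.
The quadratic factors as (t - 6)·(t - 9).
Eigenvalues: 2, 6, 9.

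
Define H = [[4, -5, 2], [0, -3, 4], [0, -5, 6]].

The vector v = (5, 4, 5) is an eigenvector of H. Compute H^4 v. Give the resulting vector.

(80, 64, 80)

First find the eigenvalue: Hv = (10, 8, 10) = 2·(5, 4, 5), so λ = 2.
Then H^4 v = λ^4·v = 2^4·(5, 4, 5) = 16·(5, 4, 5) = (80, 64, 80).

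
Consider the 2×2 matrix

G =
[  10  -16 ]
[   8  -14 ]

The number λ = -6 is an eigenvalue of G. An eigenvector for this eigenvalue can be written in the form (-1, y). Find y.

-1

We need (G + 6I)v = 0.
G + 6I = [[16, -16], [8, -8]].
Row 1: (16)·-1 + (-16)·y = 0
Row 2: (8)·-1 + (-8)·y = 0
Solving gives y = -1.
Check: G·(-1, -1) = (6, 6) = -6·(-1, -1).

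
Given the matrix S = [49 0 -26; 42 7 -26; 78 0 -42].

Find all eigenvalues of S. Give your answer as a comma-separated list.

-3, 7, 10

Compute the characteristic polynomial p(λ) = det(λI - S).
Expanding the 3×3 determinant: p(λ) = λ^3 - 14λ^2 + 19λ + 210.
Since p(-3) = 0, λ = -3 is a root.
Factor out (λ + 3): p(λ) = (λ + 3)·(λ^2 - 17λ + 70).
The quadratic factors as (λ - 7)·(λ - 10).
Eigenvalues: -3, 7, 10.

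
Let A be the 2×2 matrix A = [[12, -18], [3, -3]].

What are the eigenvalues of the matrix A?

det(A - sI) = (12 - s)(-3 - s) - (-18)·(3) = s^2 - 9s + 18.
This factors as (s - 3)·(s - 6) = 0.
Eigenvalues: 3, 6.

3, 6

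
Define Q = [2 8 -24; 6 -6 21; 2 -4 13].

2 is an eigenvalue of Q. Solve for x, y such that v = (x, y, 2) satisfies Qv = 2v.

1, 6

We need (Q - 2I)v = 0.
Q - 2I = [[0, 8, -24], [6, -8, 21], [2, -4, 11]].
Row 1: (0)·x + (8)·y + (-24)·2 = 0
Row 2: (6)·x + (-8)·y + (21)·2 = 0
Row 3: (2)·x + (-4)·y + (11)·2 = 0
Solving gives x = 1, y = 6.
Check: Q·(1, 6, 2) = (2, 12, 4) = 2·(1, 6, 2).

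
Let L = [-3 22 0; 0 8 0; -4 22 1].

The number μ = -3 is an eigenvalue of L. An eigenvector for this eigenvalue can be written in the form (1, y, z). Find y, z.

0, 1

We need (L + 3I)v = 0.
L + 3I = [[0, 22, 0], [0, 11, 0], [-4, 22, 4]].
Row 1: (0)·1 + (22)·y + (0)·z = 0
Row 2: (0)·1 + (11)·y + (0)·z = 0
Row 3: (-4)·1 + (22)·y + (4)·z = 0
Solving gives y = 0, z = 1.
Check: L·(1, 0, 1) = (-3, 0, -3) = -3·(1, 0, 1).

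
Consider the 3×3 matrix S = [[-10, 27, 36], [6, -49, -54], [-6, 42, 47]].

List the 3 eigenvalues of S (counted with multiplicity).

Compute the characteristic polynomial p(r) = det(rI - S).
Expanding along the first row, p(r) = r^3 + 12r^2 + 39r + 28.
Rational-root test: r = -7 gives p(-7) = 0.
Dividing by (r + 7) leaves r^2 + 5r + 4.
The quadratic factors as (r + 4)·(r + 1).
Eigenvalues: -7, -4, -1.

-7, -4, -1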